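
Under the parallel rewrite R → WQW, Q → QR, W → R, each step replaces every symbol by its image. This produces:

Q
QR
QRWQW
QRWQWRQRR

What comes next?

QRWQWRQRRWQWQRWQWWQW

Expanding QRWQWRQRR: Q→QR, R→WQW, W→R, Q→QR, W→R, R→WQW, Q→QR, R→WQW, R→WQW. Concatenated: QR WQW R QR R WQW QR WQW WQW.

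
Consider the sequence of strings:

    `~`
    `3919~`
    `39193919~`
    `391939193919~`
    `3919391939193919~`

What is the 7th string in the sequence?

The strings grow by a fixed prefix 3919 each time.
From 3919391939193919~, 2 further steps: 3919391939193919~ → 39193919391939193919~ → (answer).

391939193919391939193919~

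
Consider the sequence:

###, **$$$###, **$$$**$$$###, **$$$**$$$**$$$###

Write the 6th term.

Each term is the previous one with **$$$ prepended.
From **$$$**$$$**$$$###, 2 further steps: **$$$**$$$**$$$### → **$$$**$$$**$$$**$$$### → (answer).

**$$$**$$$**$$$**$$$**$$$###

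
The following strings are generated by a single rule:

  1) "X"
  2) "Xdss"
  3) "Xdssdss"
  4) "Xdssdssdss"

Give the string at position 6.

Every step adds dss to the end: s(k+1) = s(k)·dss.
From Xdssdssdss, 2 further steps: Xdssdssdss → Xdssdssdssdss → (answer).

Xdssdssdssdssdss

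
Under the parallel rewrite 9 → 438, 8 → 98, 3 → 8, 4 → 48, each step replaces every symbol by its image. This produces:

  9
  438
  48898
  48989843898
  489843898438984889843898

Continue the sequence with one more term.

Rewriting the 24 symbols of 489843898438984889843898 one by one yields 48 98 438 98 48 8 98 438 98 48 8 98 438 98 48 98 98 438 98 48 8 98 438 98; concatenated:

48984389848898438984889843898489898438984889843898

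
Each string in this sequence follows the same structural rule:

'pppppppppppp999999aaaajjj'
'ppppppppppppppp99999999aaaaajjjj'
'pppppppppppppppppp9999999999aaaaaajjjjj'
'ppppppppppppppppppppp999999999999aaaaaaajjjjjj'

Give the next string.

Each string has the form p^{3n+3} 9^{2n} a^{n+1} j^{n}, where the shown terms are n = 3, 4, 5, 6.
For the next term, n = 7, so the run lengths are 24, 14, 8, 7.

pppppppppppppppppppppppp99999999999999aaaaaaaajjjjjjj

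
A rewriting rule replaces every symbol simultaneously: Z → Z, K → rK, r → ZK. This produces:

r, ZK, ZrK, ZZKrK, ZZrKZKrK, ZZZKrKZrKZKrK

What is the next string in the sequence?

ZZZrKZKrKZZKrKZrKZKrK

φ(ZZZKrKZrKZKrK) expands symbol-by-symbol to Z Z Z rK ZK rK Z ZK rK Z rK ZK rK; joining the 13 pieces gives the next term.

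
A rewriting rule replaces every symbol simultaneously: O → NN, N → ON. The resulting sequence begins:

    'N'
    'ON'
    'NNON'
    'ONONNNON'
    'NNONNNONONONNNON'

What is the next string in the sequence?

ONONNNONONONNNONNNONNNONONONNNON

Applying the rule to each of the 16 symbols of NNONNNONONONNNON gives the pieces ON ON NN ON ON ON NN ON NN ON NN ON ON ON NN ON, which concatenate to the answer.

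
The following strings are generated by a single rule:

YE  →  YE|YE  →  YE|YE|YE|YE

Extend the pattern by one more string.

YE|YE|YE|YE|YE|YE|YE|YE

s(k+1) = s(k)·|·s(k) — each term doubles the last with '|' between the halves.
So the next term is two copies of YE|YE|YE|YE with '|' between the halves.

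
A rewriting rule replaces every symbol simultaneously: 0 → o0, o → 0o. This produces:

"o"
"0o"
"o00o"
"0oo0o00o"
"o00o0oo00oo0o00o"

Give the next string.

Rewriting the 16 symbols of o00o0oo00oo0o00o one by one yields 0o o0 o0 0o o0 0o 0o o0 o0 0o 0o o0 0o o0 o0 0o; concatenated:

0oo0o00oo00o0oo0o00o0oo00oo0o00o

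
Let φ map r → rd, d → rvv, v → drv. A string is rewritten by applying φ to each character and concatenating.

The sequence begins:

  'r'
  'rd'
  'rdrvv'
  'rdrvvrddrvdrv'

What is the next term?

Applying the rule to each of the 13 symbols of rdrvvrddrvdrv gives the pieces rd rvv rd drv drv rd rvv rvv rd drv rvv rd drv, which concatenate to the answer.

rdrvvrddrvdrvrdrvvrvvrddrvrvvrddrv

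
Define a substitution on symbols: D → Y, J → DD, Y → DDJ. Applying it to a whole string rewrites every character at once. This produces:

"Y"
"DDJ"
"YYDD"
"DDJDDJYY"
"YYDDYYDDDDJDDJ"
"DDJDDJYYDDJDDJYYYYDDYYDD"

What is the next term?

Replace each of the 24 characters of DDJDDJYYDDJDDJYYYYDDYYDD in place — Y Y DD Y Y DD DDJ DDJ Y Y DD Y Y DD DDJ DDJ DDJ DDJ Y Y DDJ DDJ Y Y — and concatenate.

YYDDYYDDDDJDDJYYDDYYDDDDJDDJDDJDDJYYDDJDDJYY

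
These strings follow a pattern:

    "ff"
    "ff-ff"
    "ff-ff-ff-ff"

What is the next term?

ff-ff-ff-ff-ff-ff-ff-ff

Every step duplicates the string with '-' between the halves.
One more doubling of ff-ff-ff-ff gives the answer.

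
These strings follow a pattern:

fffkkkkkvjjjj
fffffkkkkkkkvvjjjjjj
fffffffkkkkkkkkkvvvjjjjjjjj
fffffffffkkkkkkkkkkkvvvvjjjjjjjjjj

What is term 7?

Each string has the form f^{2n-1} k^{2n+1} v^{n-1} j^{2n}, where the shown terms are n = 2, 3, 4, 5.
Setting n = 8 gives 15, 17, 7, 16 characters in each block.

fffffffffffffffkkkkkkkkkkkkkkkkkvvvvvvvjjjjjjjjjjjjjjjj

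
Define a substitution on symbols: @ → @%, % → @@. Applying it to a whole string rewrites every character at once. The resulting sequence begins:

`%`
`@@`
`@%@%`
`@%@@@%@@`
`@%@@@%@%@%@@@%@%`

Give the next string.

Replace each of the 16 characters of @%@@@%@%@%@@@%@% in place — @% @@ @% @% @% @@ @% @@ @% @@ @% @% @% @@ @% @@ — and concatenate.

@%@@@%@%@%@@@%@@@%@@@%@%@%@@@%@@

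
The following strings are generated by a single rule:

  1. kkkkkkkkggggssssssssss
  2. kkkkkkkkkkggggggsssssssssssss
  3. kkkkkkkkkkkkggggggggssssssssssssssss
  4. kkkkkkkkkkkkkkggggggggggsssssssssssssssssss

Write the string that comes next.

The n-th term is 2n+2 k's then 2n-2 g's then 3n+1 s's, where the shown terms are n = 3, 4, 5, 6.
Setting n = 7 gives 16, 12, 22 characters in each block.

kkkkkkkkkkkkkkkkggggggggggggssssssssssssssssssssss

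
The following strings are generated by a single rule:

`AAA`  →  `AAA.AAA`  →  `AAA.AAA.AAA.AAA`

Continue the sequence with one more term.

s(k+1) = s(k)·.·s(k) — each term doubles the last with '.' between the halves.
So the next term is two copies of AAA.AAA.AAA.AAA with '.' between the halves.

AAA.AAA.AAA.AAA.AAA.AAA.AAA.AAA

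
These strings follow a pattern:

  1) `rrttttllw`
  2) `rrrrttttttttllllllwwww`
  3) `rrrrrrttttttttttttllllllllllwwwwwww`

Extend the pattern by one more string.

Reading off run lengths: r runs 2, 4, 6; t runs 4, 8, 12; l runs 2, 6, 10; w runs 1, 4, 7 — each is linear in n (n = 1, 2, …).
At n = 4 the blocks have lengths 8, 16, 14, 10.

rrrrrrrrttttttttttttttttllllllllllllllwwwwwwwwww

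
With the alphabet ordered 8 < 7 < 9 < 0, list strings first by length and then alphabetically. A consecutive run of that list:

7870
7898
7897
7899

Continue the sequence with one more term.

Find the rightmost character of 7899 below 0, bump it to the next letter, and reset everything to its right to 8.

7890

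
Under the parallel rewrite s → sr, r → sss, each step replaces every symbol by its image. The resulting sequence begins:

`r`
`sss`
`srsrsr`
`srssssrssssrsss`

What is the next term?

srssssrsrsrsrssssrsrsrsrssssrsrsr

Applying the rule to each of the 15 symbols of srssssrssssrsss gives the pieces sr sss sr sr sr sr sss sr sr sr sr sss sr sr sr, which concatenate to the answer.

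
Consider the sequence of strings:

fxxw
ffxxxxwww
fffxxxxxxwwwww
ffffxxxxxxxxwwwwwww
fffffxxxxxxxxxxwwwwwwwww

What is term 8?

ffffffffxxxxxxxxxxxxxxxxwwwwwwwwwwwwwww

Reading off run lengths: f runs 1, 2, 3, 4, 5; x runs 2, 4, 6, 8, 10; w runs 1, 3, 5, 7, 9 — each is linear in n (n = 1, 2, …).
At n = 8 the blocks have lengths 8, 16, 15.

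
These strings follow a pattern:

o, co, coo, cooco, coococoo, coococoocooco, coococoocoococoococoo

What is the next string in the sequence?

coococoocoococoococoocoococoocooco

From term 3 onward, concatenate the last term with the second-to-last: co·o = coo, coo·co = cooco, …
So term 8 is coococoocoococoococoo·coococoocooco.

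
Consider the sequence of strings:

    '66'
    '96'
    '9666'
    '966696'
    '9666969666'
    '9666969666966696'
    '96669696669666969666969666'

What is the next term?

Each term (from the third on) is the previous term followed by the one before it: term 3 = 96·66 = 9666.
The next term joins 96669696669666969666969666 and 9666969666966696.

966696966696669696669696669666969666966696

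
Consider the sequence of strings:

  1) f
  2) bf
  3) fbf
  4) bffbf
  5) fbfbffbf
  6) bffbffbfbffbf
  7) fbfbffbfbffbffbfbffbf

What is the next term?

Each term (from the third on) is the two preceding terms concatenated in order: term 3 = f·bf = fbf.
So term 8 is bffbffbfbffbf·fbfbffbfbffbffbfbffbf.

bffbffbfbffbffbfbffbfbffbffbfbffbf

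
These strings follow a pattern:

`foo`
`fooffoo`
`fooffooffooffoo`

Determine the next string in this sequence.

fooffooffooffooffooffooffooffoo

s(k+1) = s(k)·f·s(k) — each term doubles the last with 'f' between the halves.
One more doubling of fooffooffooffoo gives the answer.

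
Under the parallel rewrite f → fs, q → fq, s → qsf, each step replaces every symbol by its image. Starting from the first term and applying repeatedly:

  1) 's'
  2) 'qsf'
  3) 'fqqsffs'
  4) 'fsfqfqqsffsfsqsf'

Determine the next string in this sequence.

fsqsffsfqfsfqfqqsffsfsqsffsqsffqqsffs

Replace each of the 16 characters of fsfqfqqsffsfsqsf in place — fs qsf fs fq fs fq fq qsf fs fs qsf fs qsf fq qsf fs — and concatenate.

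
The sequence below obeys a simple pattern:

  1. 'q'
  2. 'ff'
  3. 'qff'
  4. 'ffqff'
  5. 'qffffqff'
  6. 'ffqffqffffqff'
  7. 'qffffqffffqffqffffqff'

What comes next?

This is a Fibonacci-style word recurrence s(k) = s(k−2)·s(k−1): e.g. q·ff = qff.
So term 8 is ffqffqffffqff·qffffqffffqffqffffqff.

ffqffqffffqffqffffqffffqffqffffqff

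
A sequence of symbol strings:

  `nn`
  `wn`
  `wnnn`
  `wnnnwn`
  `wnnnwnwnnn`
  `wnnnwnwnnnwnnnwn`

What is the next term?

wnnnwnwnnnwnnnwnwnnnwnwnnn

From term 3 onward, concatenate the last term with the second-to-last: wn·nn = wnnn, wnnn·wn = wnnnwn, …
The next term joins wnnnwnwnnnwnnnwn and wnnnwnwnnn.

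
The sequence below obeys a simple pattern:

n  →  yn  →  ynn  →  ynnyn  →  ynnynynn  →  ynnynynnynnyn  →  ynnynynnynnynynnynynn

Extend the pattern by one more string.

ynnynynnynnynynnynynnynnynynnynnyn

Each term (from the third on) is the previous term followed by the one before it: term 3 = yn·n = ynn.
Continuing: ynnynynnynnynynnynynn · ynnynynnynnyn gives term 8.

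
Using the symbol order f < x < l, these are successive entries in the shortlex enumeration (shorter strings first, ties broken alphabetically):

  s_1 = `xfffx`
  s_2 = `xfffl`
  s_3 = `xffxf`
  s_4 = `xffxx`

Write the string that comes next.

xffxl

Treat xffxx as a base-3 numeral over the given alphabet and add one, carrying through any trailing l's.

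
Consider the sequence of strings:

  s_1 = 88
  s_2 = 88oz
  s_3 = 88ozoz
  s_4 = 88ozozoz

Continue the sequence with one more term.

Each term is the previous one with oz appended.
One more step from 88ozozoz gives the answer.

88ozozozoz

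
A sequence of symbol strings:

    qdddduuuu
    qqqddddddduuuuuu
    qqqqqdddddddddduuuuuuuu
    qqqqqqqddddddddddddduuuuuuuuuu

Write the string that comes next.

qqqqqqqqqdddddddddddddddduuuuuuuuuuuu

The n-th term is 2n-1 q's then 3n+1 d's then 2n+2 u's (n = 1, 2, …).
Setting n = 5 gives 9, 16, 12 characters in each block.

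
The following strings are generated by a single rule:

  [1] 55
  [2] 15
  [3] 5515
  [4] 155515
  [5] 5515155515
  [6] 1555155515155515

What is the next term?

This is a Fibonacci-style word recurrence s(k) = s(k−2)·s(k−1): e.g. 55·15 = 5515.
Continuing: 5515155515 · 1555155515155515 gives term 7.

55151555151555155515155515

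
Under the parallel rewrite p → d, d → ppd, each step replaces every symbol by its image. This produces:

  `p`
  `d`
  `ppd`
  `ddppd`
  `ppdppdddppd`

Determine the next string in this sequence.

ddppdddppdppdppdddppd

Expanding ppdppdddppd: p→d, p→d, d→ppd, p→d, p→d, d→ppd, d→ppd, d→ppd, p→d, p→d, d→ppd. Concatenated: d d ppd d d ppd ppd ppd d d ppd.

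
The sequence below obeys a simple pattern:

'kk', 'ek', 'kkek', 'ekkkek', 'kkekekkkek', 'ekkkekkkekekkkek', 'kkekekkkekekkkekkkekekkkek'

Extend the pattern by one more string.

ekkkekkkekekkkekkkekekkkekekkkekkkekekkkek

From term 3 onward, concatenate the second-to-last term with the last: kk·ek = kkek, ek·kkek = ekkkek, …
So term 8 is ekkkekkkekekkkek·kkekekkkekekkkekkkekekkkek.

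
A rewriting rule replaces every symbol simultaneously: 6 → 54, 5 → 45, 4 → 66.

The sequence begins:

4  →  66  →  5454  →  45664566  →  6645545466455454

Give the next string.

φ(6645545466455454) expands symbol-by-symbol to 54 54 66 45 45 66 45 66 54 54 66 45 45 66 45 66; joining the 16 pieces gives the next term.

54546645456645665454664545664566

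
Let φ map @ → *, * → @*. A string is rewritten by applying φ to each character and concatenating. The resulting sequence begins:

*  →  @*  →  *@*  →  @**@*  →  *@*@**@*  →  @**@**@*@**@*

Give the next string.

φ(@**@**@*@**@*) expands symbol-by-symbol to * @* @* * @* @* * @* * @* @* * @*; joining the 13 pieces gives the next term.

*@*@**@*@**@**@*@**@*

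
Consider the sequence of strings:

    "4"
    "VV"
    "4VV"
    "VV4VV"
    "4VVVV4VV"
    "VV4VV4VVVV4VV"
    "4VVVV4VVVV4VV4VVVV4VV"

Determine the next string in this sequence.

From term 3 onward, concatenate the second-to-last term with the last: 4·VV = 4VV, VV·4VV = VV4VV, …
So term 8 is VV4VV4VVVV4VV·4VVVV4VVVV4VV4VVVV4VV.

VV4VV4VVVV4VV4VVVV4VVVV4VV4VVVV4VV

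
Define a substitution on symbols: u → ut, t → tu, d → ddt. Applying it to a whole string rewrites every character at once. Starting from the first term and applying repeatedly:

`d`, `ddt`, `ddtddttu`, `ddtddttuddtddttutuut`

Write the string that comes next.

ddtddttuddtddttutuutddtddttuddtddttutuuttuututtu

φ(ddtddttuddtddttutuut) expands symbol-by-symbol to ddt ddt tu ddt ddt tu tu ut ddt ddt tu ddt ddt tu tu ut tu ut ut tu; joining the 20 pieces gives the next term.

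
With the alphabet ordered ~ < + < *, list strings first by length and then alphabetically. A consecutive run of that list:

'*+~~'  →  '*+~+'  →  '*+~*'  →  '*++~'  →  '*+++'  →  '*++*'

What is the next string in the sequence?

Find the rightmost character of *++* below *, bump it to the next letter, and reset everything to its right to ~.

*+*~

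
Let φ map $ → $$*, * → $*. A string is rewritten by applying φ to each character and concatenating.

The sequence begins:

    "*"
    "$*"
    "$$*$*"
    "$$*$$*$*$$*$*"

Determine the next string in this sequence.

Rewriting the 13 symbols of $$*$$*$*$$*$* one by one yields $$* $$* $* $$* $$* $* $$* $* $$* $$* $* $$* $*; concatenated:

$$*$$*$*$$*$$*$*$$*$*$$*$$*$*$$*$*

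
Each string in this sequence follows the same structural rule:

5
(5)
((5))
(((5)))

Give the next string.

((((5))))

s(k+1) = (·s(k)·), so each term gains ( as a prefix and ) as a suffix.
So the next term is (·(((5)))·).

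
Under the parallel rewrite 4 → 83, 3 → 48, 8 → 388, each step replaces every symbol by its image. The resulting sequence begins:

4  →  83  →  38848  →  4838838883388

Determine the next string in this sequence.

Applying the rule to each of the 13 symbols of 4838838883388 gives the pieces 83 388 48 388 388 48 388 388 388 48 48 388 388, which concatenate to the answer.

8338848388388483883883884848388388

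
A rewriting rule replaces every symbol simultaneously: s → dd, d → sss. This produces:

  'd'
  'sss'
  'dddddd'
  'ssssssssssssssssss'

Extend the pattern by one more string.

dddddddddddddddddddddddddddddddddddd

φ(ssssssssssssssssss) expands symbol-by-symbol to dd dd dd dd dd dd dd dd dd dd dd dd dd dd dd dd dd dd; joining the 18 pieces gives the next term.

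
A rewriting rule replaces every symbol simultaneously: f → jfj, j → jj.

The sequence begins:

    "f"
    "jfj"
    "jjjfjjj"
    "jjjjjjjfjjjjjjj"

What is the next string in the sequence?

jjjjjjjjjjjjjjjfjjjjjjjjjjjjjjj

Replace each of the 15 characters of jjjjjjjfjjjjjjj in place — jj jj jj jj jj jj jj jfj jj jj jj jj jj jj jj — and concatenate.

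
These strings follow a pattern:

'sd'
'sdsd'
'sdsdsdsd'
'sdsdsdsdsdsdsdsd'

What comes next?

s(k+1) = s(k)·s(k) — each term doubles the last.
One more doubling of sdsdsdsdsdsdsdsd gives the answer.

sdsdsdsdsdsdsdsdsdsdsdsdsdsdsdsd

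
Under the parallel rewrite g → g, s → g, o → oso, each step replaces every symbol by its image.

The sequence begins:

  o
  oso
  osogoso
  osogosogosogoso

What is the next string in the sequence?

osogosogosogosogosogosogosogoso

Replace each of the 15 characters of osogosogosogoso in place — oso g oso g oso g oso g oso g oso g oso g oso — and concatenate.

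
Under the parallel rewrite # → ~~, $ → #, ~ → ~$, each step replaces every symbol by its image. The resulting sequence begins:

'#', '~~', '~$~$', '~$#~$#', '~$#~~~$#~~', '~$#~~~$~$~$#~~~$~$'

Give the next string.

Applying the rule to each of the 18 symbols of ~$#~~~$~$~$#~~~$~$ gives the pieces ~$ # ~~ ~$ ~$ ~$ # ~$ # ~$ # ~~ ~$ ~$ ~$ # ~$ #, which concatenate to the answer.

~$#~~~$~$~$#~$#~$#~~~$~$~$#~$#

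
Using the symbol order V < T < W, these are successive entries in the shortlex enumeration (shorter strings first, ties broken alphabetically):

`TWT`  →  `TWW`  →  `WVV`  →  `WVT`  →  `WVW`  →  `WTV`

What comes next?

WTT

Find the rightmost character of WTV below W, bump it to the next letter, and reset everything to its right to V.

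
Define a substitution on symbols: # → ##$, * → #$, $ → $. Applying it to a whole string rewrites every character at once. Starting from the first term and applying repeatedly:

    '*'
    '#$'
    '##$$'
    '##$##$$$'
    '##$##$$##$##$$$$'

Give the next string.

Applying the rule to each of the 16 symbols of ##$##$$##$##$$$$ gives the pieces ##$ ##$ $ ##$ ##$ $ $ ##$ ##$ $ ##$ ##$ $ $ $ $, which concatenate to the answer.

##$##$$##$##$$$##$##$$##$##$$$$$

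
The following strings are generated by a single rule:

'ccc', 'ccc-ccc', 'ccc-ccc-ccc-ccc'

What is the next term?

Each string is two copies of the previous one joined by '-'.
Doubling ccc-ccc-ccc-ccc with '-' between the halves:

ccc-ccc-ccc-ccc-ccc-ccc-ccc-ccc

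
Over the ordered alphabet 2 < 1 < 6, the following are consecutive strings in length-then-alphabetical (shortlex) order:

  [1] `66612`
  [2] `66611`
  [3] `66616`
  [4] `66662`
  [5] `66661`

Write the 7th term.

Advancing 2 positions from 66661 through 66661 → 66666 reaches term 7.

222222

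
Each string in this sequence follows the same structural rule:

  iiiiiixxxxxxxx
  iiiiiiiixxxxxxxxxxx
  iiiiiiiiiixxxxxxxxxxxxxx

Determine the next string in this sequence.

iiiiiiiiiiiixxxxxxxxxxxxxxxxx

Term n consists of 2n i's, followed by 3n-1 x's, where the shown terms are n = 3, 4, 5.
Setting n = 6 gives 12, 17 characters in each block.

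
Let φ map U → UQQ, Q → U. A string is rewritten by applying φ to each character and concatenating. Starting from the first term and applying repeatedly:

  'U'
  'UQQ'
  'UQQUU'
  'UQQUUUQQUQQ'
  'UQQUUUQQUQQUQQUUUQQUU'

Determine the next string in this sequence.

Applying the rule to each of the 21 symbols of UQQUUUQQUQQUQQUUUQQUU gives the pieces UQQ U U UQQ UQQ UQQ U U UQQ U U UQQ U U UQQ UQQ UQQ U U UQQ UQQ, which concatenate to the answer.

UQQUUUQQUQQUQQUUUQQUUUQQUUUQQUQQUQQUUUQQUQQ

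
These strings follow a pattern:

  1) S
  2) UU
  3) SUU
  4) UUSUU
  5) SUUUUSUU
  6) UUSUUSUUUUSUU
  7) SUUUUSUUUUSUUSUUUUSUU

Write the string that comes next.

This is a Fibonacci-style word recurrence s(k) = s(k−2)·s(k−1): e.g. S·UU = SUU.
The next term joins UUSUUSUUUUSUU and SUUUUSUUUUSUUSUUUUSUU.

UUSUUSUUUUSUUSUUUUSUUUUSUUSUUUUSUU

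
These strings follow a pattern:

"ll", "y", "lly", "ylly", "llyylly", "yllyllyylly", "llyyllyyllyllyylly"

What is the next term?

From term 3 onward, concatenate the second-to-last term with the last: ll·y = lly, y·lly = ylly, …
So term 8 is yllyllyylly·llyyllyyllyllyylly.

yllyllyyllyllyyllyyllyllyylly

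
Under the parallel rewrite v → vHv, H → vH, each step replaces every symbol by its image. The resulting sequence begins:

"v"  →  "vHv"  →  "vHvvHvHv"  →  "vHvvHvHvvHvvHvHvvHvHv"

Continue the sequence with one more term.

vHvvHvHvvHvvHvHvvHvHvvHvvHvHvvHvvHvHvvHvHvvHvvHvHvvHvHv

φ(vHvvHvHvvHvvHvHvvHvHv) expands symbol-by-symbol to vHv vH vHv vHv vH vHv vH vHv vHv vH vHv vHv vH vHv vH vHv vHv vH vHv vH vHv; joining the 21 pieces gives the next term.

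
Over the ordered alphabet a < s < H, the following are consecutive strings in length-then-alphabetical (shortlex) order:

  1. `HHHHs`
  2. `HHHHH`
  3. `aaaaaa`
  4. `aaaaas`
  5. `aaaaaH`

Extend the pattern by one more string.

Treat aaaaaH as a base-3 numeral over the given alphabet and add one, carrying through any trailing H's.

aaaasa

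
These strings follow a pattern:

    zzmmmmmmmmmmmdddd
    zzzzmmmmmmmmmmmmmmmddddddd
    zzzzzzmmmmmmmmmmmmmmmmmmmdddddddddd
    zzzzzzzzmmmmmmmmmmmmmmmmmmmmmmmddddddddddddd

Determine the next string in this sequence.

Term n consists of 2n-2 z's, followed by 4n+3 m's, followed by 3n-2 d's, where the shown terms are n = 2, 3, 4, 5.
At n = 6 the blocks have lengths 10, 27, 16.

zzzzzzzzzzmmmmmmmmmmmmmmmmmmmmmmmmmmmdddddddddddddddd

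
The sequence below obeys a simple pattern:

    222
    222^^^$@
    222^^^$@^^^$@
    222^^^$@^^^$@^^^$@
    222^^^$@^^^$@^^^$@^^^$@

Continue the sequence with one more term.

The strings grow by a fixed suffix ^^^$@ each time.
Applying this once more to 222^^^$@^^^$@^^^$@^^^$@:

222^^^$@^^^$@^^^$@^^^$@^^^$@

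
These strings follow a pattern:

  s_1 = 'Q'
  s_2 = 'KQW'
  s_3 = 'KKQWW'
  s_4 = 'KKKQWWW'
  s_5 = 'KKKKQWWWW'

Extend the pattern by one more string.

KKKKKQWWWWW

Every step adds K to the front and W to the end of the previous string.
So the next term is K·KKKKQWWWW·W.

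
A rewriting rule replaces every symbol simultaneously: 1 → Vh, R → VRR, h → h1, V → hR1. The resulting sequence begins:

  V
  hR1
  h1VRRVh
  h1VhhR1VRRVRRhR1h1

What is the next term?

h1VhhR1h1h1VRRVhhR1VRRVRRhR1VRRVRRh1VRRVhh1Vh

Applying the rule to each of the 18 symbols of h1VhhR1VRRVRRhR1h1 gives the pieces h1 Vh hR1 h1 h1 VRR Vh hR1 VRR VRR hR1 VRR VRR h1 VRR Vh h1 Vh, which concatenate to the answer.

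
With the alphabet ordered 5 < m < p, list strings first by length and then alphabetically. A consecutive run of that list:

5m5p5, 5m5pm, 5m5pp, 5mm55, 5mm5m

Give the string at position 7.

Stepping forward 2 times from 5mm5m: 5mm5m → 5mm5p, then the target.

5mmm5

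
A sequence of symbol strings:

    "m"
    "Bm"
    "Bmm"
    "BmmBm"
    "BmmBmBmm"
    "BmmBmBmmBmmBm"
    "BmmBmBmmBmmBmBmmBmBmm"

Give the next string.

This is a Fibonacci-style word recurrence s(k) = s(k−1)·s(k−2): e.g. Bm·m = Bmm.
Continuing: BmmBmBmmBmmBmBmmBmBmm · BmmBmBmmBmmBm gives term 8.

BmmBmBmmBmmBmBmmBmBmmBmmBmBmmBmmBm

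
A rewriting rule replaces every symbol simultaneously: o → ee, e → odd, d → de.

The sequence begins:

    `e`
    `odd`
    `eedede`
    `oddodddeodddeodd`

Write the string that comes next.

eededeeedededeoddeedededeoddeedede

Replace each of the 16 characters of oddodddeodddeodd in place — ee de de ee de de de odd ee de de de odd ee de de — and concatenate.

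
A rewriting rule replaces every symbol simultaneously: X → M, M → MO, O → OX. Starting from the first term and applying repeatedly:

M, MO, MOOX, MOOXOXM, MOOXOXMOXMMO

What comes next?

Expanding MOOXOXMOXMMO: M→MO, O→OX, O→OX, X→M, O→OX, X→M, M→MO, O→OX, X→M, M→MO, M→MO, O→OX. Concatenated: MO OX OX M OX M MO OX M MO MO OX.

MOOXOXMOXMMOOXMMOMOOX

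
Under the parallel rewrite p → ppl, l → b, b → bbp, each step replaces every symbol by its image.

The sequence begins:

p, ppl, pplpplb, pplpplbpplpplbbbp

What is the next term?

Rewriting the 17 symbols of pplpplbpplpplbbbp one by one yields ppl ppl b ppl ppl b bbp ppl ppl b ppl ppl b bbp bbp bbp ppl; concatenated:

pplpplbpplpplbbbppplpplbpplpplbbbpbbpbbpppl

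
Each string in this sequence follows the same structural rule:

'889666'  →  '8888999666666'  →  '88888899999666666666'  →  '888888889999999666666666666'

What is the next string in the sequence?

8888888888999999999666666666666666

Each string has the form 8^{2n} 9^{2n-1} 6^{3n} (n = 1, 2, …).
Setting n = 5 gives 10, 9, 15 characters in each block.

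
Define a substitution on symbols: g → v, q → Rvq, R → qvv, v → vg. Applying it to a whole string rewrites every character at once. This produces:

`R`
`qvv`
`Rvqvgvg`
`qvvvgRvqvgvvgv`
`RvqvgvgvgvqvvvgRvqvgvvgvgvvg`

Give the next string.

Replace each of the 28 characters of RvqvgvgvgvqvvvgRvqvgvvgvgvvg in place — qvv vg Rvq vg v vg v vg v vg Rvq vg vg vg v qvv vg Rvq vg v vg vg v vg v vg vg v — and concatenate.

qvvvgRvqvgvvgvvgvvgRvqvgvgvgvqvvvgRvqvgvvgvgvvgvvgvgv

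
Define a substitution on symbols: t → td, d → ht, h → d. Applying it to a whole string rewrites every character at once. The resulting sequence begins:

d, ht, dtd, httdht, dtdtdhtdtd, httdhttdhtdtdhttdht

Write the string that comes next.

φ(httdhttdhtdtdhttdht) expands symbol-by-symbol to d td td ht d td td ht d td ht td ht d td td ht d td; joining the 19 pieces gives the next term.

dtdtdhtdtdtdhtdtdhttdhtdtdtdhtdtd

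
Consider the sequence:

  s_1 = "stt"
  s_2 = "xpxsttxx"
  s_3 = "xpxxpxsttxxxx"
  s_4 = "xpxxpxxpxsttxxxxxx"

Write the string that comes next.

Each term wraps the previous one in xpx on the left and xx on the right.
So the next term is xpx·xpxxpxxpxsttxxxxxx·xx.

xpxxpxxpxxpxsttxxxxxxxx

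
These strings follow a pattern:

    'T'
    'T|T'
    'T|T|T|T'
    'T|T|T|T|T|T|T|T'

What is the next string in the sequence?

T|T|T|T|T|T|T|T|T|T|T|T|T|T|T|T

Every step duplicates the string with '|' between the halves.
One more doubling of T|T|T|T|T|T|T|T gives the answer.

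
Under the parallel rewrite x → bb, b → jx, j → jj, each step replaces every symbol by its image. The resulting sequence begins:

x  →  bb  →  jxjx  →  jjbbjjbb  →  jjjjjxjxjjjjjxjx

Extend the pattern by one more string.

Applying the rule to each of the 16 symbols of jjjjjxjxjjjjjxjx gives the pieces jj jj jj jj jj bb jj bb jj jj jj jj jj bb jj bb, which concatenate to the answer.

jjjjjjjjjjbbjjbbjjjjjjjjjjbbjjbb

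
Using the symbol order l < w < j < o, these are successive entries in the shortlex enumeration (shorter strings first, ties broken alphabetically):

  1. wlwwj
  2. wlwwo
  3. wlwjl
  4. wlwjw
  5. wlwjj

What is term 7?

wlwol

Continuing the enumeration 2 steps past wlwjj: wlwjj → wlwjo → (answer).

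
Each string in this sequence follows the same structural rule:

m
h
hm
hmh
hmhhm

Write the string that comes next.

Each term (from the third on) is the previous term followed by the one before it: term 3 = h·m = hm.
The next term joins hmhhm and hmh.

hmhhmhmh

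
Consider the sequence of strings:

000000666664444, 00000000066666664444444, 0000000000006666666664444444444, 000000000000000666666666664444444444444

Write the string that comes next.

Reading off run lengths: 0 runs 6, 9, 12, 15; 6 runs 5, 7, 9, 11; 4 runs 4, 7, 10, 13 — each is linear in n, where the shown terms are n = 2, 3, 4, 5.
At n = 6 the blocks have lengths 18, 13, 16.

00000000000000000066666666666664444444444444444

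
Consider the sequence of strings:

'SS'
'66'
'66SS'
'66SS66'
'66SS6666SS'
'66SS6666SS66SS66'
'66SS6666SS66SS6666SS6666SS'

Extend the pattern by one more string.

Each term (from the third on) is the previous term followed by the one before it: term 3 = 66·SS = 66SS.
Continuing: 66SS6666SS66SS6666SS6666SS · 66SS6666SS66SS66 gives term 8.

66SS6666SS66SS6666SS6666SS66SS6666SS66SS66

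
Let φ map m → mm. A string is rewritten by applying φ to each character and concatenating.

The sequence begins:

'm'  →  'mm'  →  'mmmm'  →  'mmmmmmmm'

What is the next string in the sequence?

mmmmmmmmmmmmmmmm

Rewriting each symbol of mmmmmmmm: m→mm, m→mm, m→mm, m→mm, m→mm, m→mm, m→mm, m→mm, which concatenates to mm mm mm mm mm mm mm mm.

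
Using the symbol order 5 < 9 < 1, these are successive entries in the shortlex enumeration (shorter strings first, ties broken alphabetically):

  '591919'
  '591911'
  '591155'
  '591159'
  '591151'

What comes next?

591195

The successor of 591151 increments the rightmost position that isn't already 1 and resets every position after it to 5.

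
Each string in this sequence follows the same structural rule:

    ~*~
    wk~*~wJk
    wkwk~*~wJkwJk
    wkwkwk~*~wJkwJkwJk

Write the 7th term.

wkwkwkwkwkwk~*~wJkwJkwJkwJkwJkwJk

Every step adds wk to the front and wJk to the end of the previous string.
From wkwkwk~*~wJkwJkwJk, 3 further steps: wkwkwk~*~wJkwJkwJk → wkwkwkwk~*~wJkwJkwJkwJk → wkwkwkwkwk~*~wJkwJkwJkwJkwJk → (answer).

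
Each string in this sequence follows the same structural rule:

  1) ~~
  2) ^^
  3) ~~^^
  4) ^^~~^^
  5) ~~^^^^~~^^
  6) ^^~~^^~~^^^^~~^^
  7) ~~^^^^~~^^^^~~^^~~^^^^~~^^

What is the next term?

From term 3 onward, concatenate the second-to-last term with the last: ~~·^^ = ~~^^, ^^·~~^^ = ^^~~^^, …
The next term joins ^^~~^^~~^^^^~~^^ and ~~^^^^~~^^^^~~^^~~^^^^~~^^.

^^~~^^~~^^^^~~^^~~^^^^~~^^^^~~^^~~^^^^~~^^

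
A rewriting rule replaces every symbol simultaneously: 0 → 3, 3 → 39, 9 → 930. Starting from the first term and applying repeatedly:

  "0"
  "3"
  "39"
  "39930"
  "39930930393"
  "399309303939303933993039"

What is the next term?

φ(399309303939303933993039) expands symbol-by-symbol to 39 930 930 39 3 930 39 3 39 930 39 930 39 3 39 930 39 39 930 930 39 3 39 930; joining the 24 pieces gives the next term.

39930930393930393399303993039339930393993093039339930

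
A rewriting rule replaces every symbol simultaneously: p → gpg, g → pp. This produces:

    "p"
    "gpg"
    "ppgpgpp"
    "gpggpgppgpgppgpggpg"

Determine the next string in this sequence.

φ(gpggpgppgpgppgpggpg) expands symbol-by-symbol to pp gpg pp pp gpg pp gpg gpg pp gpg pp gpg gpg pp gpg pp pp gpg pp; joining the 19 pieces gives the next term.

ppgpgppppgpgppgpggpgppgpgppgpggpgppgpgppppgpgpp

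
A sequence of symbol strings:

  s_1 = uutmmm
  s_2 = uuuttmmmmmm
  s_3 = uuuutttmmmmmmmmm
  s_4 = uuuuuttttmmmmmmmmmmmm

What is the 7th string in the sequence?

uuuuuuuutttttttmmmmmmmmmmmmmmmmmmmmm

Each string has the form u^{n+1} t^{n} m^{3n} (n = 1, 2, …).
For term 7, n = 7, so the run lengths are 8, 7, 21.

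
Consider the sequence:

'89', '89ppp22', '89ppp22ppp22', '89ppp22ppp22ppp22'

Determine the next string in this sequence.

Every step adds ppp22 to the end: s(k+1) = s(k)·ppp22.
One more step from 89ppp22ppp22ppp22 gives the answer.

89ppp22ppp22ppp22ppp22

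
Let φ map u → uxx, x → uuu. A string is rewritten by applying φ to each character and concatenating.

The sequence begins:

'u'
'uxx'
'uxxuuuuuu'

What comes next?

uxxuuuuuuuxxuxxuxxuxxuxxuxx

Apply φ to uxxuuuuuu symbol by symbol: u→uxx, x→uuu, x→uuu, u→uxx, u→uxx, u→uxx, u→uxx, u→uxx, u→uxx; joined: uxx uuu uuu uxx uxx uxx uxx uxx uxx.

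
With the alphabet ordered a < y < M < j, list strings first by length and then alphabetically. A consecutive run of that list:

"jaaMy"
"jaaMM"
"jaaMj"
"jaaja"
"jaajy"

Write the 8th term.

Continuing the enumeration 3 steps past jaajy: jaajy → jaajM → jaajj → (answer).

jayaa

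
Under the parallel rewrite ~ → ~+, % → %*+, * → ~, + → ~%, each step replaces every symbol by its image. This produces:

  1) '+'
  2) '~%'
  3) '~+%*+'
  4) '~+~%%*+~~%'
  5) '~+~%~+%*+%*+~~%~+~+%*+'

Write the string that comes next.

Rewriting the 22 symbols of ~+~%~+%*+%*+~~%~+~+%*+ one by one yields ~+ ~% ~+ %*+ ~+ ~% %*+ ~ ~% %*+ ~ ~% ~+ ~+ %*+ ~+ ~% ~+ ~% %*+ ~ ~%; concatenated:

~+~%~+%*+~+~%%*+~~%%*+~~%~+~+%*+~+~%~+~%%*+~~%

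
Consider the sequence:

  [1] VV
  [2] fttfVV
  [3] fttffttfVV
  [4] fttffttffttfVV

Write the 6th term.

Every step adds fttf at the front: s(k+1) = fttf·s(k).
From fttffttffttfVV, 2 further steps: fttffttffttfVV → fttffttffttffttfVV → (answer).

fttffttffttffttffttfVV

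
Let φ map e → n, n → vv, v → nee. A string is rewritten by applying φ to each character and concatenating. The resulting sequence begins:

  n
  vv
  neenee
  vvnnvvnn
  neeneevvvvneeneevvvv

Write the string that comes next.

vvnnvvnnneeneeneeneevvnnvvnnneeneeneenee

Applying the rule to each of the 20 symbols of neeneevvvvneeneevvvv gives the pieces vv n n vv n n nee nee nee nee vv n n vv n n nee nee nee nee, which concatenate to the answer.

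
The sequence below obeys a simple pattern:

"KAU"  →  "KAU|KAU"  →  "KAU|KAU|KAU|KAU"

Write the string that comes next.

KAU|KAU|KAU|KAU|KAU|KAU|KAU|KAU

Every step duplicates the string with '|' between the halves.
One more doubling of KAU|KAU|KAU|KAU gives the answer.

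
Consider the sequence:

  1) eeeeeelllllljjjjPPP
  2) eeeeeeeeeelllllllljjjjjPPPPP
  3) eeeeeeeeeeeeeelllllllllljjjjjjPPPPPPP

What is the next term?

eeeeeeeeeeeeeeeeeelllllllllllljjjjjjjPPPPPPPPP

The n-th term is 4n-2 e's then 2n+2 l's then n+2 j's then 2n-1 P's, where the shown terms are n = 2, 3, 4.
Setting n = 5 gives 18, 12, 7, 9 characters in each block.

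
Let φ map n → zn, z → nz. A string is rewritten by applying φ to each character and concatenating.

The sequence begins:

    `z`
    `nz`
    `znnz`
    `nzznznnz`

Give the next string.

znnznzznnzznznnz

Apply φ to nzznznnz symbol by symbol: n→zn, z→nz, z→nz, n→zn, z→nz, n→zn, n→zn, z→nz; joined: zn nz nz zn nz zn zn nz.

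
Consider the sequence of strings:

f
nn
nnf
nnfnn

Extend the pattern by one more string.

nnfnnnnf

This is a Fibonacci-style word recurrence s(k) = s(k−1)·s(k−2): e.g. nn·f = nnf.
So term 5 is nnfnn·nnf.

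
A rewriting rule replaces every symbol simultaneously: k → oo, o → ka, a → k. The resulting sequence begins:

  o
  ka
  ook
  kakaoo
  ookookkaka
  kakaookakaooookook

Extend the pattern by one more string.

Rewriting the 18 symbols of kakaookakaooookook one by one yields oo k oo k ka ka oo k oo k ka ka ka ka oo ka ka oo; concatenated:

ookookkakaookookkakakakaookakaoo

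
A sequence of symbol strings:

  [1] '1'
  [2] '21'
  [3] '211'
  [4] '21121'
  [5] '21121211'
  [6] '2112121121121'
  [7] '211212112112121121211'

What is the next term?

2112121121121211212112112121121121

Each term (from the third on) is the previous term followed by the one before it: term 3 = 21·1 = 211.
The next term joins 211212112112121121211 and 2112121121121.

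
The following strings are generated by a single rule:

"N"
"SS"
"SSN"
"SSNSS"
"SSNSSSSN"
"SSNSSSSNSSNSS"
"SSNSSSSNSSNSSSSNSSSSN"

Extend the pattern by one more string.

SSNSSSSNSSNSSSSNSSSSNSSNSSSSNSSNSS

From term 3 onward, concatenate the last term with the second-to-last: SS·N = SSN, SSN·SS = SSNSS, …
Continuing: SSNSSSSNSSNSSSSNSSSSN · SSNSSSSNSSNSS gives term 8.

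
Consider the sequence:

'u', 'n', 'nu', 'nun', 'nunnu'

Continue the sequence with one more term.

nunnunun

From term 3 onward, concatenate the last term with the second-to-last: n·u = nu, nu·n = nun, …
The next term joins nunnu and nun.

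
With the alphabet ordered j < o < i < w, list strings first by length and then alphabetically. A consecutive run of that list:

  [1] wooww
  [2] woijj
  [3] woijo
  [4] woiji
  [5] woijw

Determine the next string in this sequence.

Find the rightmost character of woijw below w, bump it to the next letter, and reset everything to its right to j.

woioj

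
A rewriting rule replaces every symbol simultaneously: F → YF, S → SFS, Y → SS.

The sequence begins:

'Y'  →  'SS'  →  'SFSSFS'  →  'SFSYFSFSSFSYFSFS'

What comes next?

SFSYFSFSSSYFSFSYFSFSSFSYFSFSSSYFSFSYFSFS

φ(SFSYFSFSSFSYFSFS) expands symbol-by-symbol to SFS YF SFS SS YF SFS YF SFS SFS YF SFS SS YF SFS YF SFS; joining the 16 pieces gives the next term.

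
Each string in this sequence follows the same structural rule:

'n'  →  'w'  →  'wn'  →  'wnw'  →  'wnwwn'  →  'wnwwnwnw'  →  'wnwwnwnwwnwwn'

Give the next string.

wnwwnwnwwnwwnwnwwnwnw

Each term (from the third on) is the previous term followed by the one before it: term 3 = w·n = wn.
So term 8 is wnwwnwnwwnwwn·wnwwnwnw.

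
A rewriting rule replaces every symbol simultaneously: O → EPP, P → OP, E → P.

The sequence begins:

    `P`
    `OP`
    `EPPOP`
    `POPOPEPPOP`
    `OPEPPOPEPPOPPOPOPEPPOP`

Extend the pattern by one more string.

Rewriting the 22 symbols of OPEPPOPEPPOPPOPOPEPPOP one by one yields EPP OP P OP OP EPP OP P OP OP EPP OP OP EPP OP EPP OP P OP OP EPP OP; concatenated:

EPPOPPOPOPEPPOPPOPOPEPPOPOPEPPOPEPPOPPOPOPEPPOP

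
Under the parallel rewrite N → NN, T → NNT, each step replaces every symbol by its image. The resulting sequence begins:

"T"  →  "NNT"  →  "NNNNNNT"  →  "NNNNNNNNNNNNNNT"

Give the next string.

NNNNNNNNNNNNNNNNNNNNNNNNNNNNNNT

Applying the rule to each of the 15 symbols of NNNNNNNNNNNNNNT gives the pieces NN NN NN NN NN NN NN NN NN NN NN NN NN NN NNT, which concatenate to the answer.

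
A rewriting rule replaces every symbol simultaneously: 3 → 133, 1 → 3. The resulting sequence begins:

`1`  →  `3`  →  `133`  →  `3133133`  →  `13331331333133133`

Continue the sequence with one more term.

Applying the rule to each of the 17 symbols of 13331331333133133 gives the pieces 3 133 133 133 3 133 133 3 133 133 133 3 133 133 3 133 133, which concatenate to the answer.

31331331333133133313313313331331333133133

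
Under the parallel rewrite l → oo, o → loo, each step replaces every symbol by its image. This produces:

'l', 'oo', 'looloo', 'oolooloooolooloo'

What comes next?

looloooolooloooolooloolooloooolooloooolooloo

Replace each of the 16 characters of oolooloooolooloo in place — loo loo oo loo loo oo loo loo loo loo oo loo loo oo loo loo — and concatenate.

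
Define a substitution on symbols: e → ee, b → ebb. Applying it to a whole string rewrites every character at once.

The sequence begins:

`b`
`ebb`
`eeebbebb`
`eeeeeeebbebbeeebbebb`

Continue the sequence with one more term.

eeeeeeeeeeeeeeebbebbeeebbebbeeeeeeebbebbeeebbebb

Applying the rule to each of the 20 symbols of eeeeeeebbebbeeebbebb gives the pieces ee ee ee ee ee ee ee ebb ebb ee ebb ebb ee ee ee ebb ebb ee ebb ebb, which concatenate to the answer.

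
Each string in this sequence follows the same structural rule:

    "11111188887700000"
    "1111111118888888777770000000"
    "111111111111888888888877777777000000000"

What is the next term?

11111111111111188888888888887777777777700000000000

Each string has the form 1^{3n+3} 8^{3n+1} 7^{3n-1} 0^{2n+3} (n = 1, 2, …).
Setting n = 4 gives 15, 13, 11, 11 characters in each block.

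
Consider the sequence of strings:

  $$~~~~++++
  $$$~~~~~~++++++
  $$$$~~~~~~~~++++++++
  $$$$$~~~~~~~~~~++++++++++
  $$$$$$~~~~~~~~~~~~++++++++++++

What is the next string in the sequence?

$$$$$$$~~~~~~~~~~~~~~++++++++++++++

Term n consists of n+1 $'s, followed by 2n+2 ~'s, followed by 2n+2 +'s (n = 1, 2, …).
At n = 6 the blocks have lengths 7, 14, 14.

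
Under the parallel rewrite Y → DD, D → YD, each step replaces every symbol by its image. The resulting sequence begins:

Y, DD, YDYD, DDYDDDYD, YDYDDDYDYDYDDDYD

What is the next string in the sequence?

DDYDDDYDYDYDDDYDDDYDDDYDYDYDDDYD

φ(YDYDDDYDYDYDDDYD) expands symbol-by-symbol to DD YD DD YD YD YD DD YD DD YD DD YD YD YD DD YD; joining the 16 pieces gives the next term.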